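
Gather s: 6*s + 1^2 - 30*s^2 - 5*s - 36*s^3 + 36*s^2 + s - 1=-36*s^3 + 6*s^2 + 2*s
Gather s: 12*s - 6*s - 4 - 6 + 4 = 6*s - 6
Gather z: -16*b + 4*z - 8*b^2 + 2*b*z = -8*b^2 - 16*b + z*(2*b + 4)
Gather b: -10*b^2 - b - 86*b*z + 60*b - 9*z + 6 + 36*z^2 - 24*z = -10*b^2 + b*(59 - 86*z) + 36*z^2 - 33*z + 6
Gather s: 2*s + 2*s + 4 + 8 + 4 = 4*s + 16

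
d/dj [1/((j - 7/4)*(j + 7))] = 4*(-8*j - 21)/(16*j^4 + 168*j^3 + 49*j^2 - 2058*j + 2401)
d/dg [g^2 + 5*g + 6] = 2*g + 5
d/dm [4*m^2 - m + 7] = 8*m - 1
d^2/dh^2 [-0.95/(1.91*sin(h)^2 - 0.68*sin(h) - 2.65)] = (-13.86278*sin(h)^4 + 3.70158*sin(h)^3 + 1.12119*sin(h)^2 - 5.69126*sin(h) + 10.49541)/(-1.91*sin(h)^2 + 0.68*sin(h) + 2.65)^3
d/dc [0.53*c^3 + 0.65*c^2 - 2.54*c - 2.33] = 1.59*c^2 + 1.3*c - 2.54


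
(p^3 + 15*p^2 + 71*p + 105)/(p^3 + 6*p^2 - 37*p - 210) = (p + 3)/(p - 6)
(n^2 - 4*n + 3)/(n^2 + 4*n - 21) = (n - 1)/(n + 7)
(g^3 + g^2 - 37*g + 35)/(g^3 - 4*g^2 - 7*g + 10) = (g + 7)/(g + 2)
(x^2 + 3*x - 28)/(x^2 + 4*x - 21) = (x - 4)/(x - 3)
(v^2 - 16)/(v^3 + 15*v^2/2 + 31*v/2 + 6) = 2*(v - 4)/(2*v^2 + 7*v + 3)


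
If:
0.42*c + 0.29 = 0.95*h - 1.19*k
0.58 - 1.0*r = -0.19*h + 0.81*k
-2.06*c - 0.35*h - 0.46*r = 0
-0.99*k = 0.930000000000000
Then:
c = -0.10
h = -0.92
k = -0.94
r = 1.17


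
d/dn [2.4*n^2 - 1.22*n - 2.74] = 4.8*n - 1.22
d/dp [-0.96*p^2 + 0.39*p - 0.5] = 0.39 - 1.92*p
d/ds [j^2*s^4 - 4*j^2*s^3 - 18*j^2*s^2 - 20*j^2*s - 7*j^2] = 4*j^2*(s^3 - 3*s^2 - 9*s - 5)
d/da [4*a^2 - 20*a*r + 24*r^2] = 8*a - 20*r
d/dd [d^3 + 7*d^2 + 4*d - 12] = 3*d^2 + 14*d + 4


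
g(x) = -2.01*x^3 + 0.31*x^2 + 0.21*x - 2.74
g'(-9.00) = -493.80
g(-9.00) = 1485.77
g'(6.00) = -213.15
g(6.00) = -424.48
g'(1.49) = -12.25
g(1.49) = -8.39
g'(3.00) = -52.20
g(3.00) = -53.59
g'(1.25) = -8.44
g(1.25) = -5.92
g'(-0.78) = -3.94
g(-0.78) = -1.76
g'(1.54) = -13.14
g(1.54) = -9.02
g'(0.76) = -2.80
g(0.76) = -3.28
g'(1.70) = -16.16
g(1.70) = -11.36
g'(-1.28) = -10.46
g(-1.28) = 1.71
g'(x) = -6.03*x^2 + 0.62*x + 0.21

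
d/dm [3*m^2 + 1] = 6*m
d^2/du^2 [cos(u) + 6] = -cos(u)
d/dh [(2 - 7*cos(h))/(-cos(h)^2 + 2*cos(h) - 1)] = (7*cos(h) + 3)*sin(h)/(cos(h) - 1)^3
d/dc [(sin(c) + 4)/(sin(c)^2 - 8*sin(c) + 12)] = (-8*sin(c) + cos(c)^2 + 43)*cos(c)/(sin(c)^2 - 8*sin(c) + 12)^2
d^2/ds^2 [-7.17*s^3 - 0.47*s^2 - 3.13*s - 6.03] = -43.02*s - 0.94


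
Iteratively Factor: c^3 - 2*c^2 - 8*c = (c)*(c^2 - 2*c - 8) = c*(c + 2)*(c - 4)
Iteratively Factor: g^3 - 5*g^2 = (g - 5)*(g^2) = g*(g - 5)*(g)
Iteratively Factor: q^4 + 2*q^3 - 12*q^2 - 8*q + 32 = (q + 4)*(q^3 - 2*q^2 - 4*q + 8) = (q - 2)*(q + 4)*(q^2 - 4) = (q - 2)^2*(q + 4)*(q + 2)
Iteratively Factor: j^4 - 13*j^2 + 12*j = (j - 3)*(j^3 + 3*j^2 - 4*j) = (j - 3)*(j + 4)*(j^2 - j) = (j - 3)*(j - 1)*(j + 4)*(j)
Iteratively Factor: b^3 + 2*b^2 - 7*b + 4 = (b - 1)*(b^2 + 3*b - 4) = (b - 1)^2*(b + 4)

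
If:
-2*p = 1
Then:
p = -1/2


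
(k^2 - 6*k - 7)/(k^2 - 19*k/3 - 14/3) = 3*(k + 1)/(3*k + 2)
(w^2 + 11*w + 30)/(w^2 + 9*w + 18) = (w + 5)/(w + 3)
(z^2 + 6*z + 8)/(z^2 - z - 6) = (z + 4)/(z - 3)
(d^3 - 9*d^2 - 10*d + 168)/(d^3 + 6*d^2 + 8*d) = (d^2 - 13*d + 42)/(d*(d + 2))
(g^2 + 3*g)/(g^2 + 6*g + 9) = g/(g + 3)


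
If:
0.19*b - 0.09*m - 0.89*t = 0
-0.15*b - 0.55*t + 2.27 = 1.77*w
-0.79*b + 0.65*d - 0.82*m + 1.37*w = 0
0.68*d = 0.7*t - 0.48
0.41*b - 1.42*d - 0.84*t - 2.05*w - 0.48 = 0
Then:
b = 31.81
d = 9.47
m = -30.64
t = 9.89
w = -4.49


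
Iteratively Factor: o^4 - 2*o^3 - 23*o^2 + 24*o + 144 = (o + 3)*(o^3 - 5*o^2 - 8*o + 48) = (o - 4)*(o + 3)*(o^2 - o - 12) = (o - 4)*(o + 3)^2*(o - 4)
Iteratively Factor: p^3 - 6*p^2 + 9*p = (p - 3)*(p^2 - 3*p) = (p - 3)^2*(p)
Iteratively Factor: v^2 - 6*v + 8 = (v - 2)*(v - 4)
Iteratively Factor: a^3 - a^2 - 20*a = (a)*(a^2 - a - 20) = a*(a - 5)*(a + 4)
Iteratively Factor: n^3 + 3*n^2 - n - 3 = (n + 3)*(n^2 - 1) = (n + 1)*(n + 3)*(n - 1)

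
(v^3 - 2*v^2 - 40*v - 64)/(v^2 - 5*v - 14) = (v^2 - 4*v - 32)/(v - 7)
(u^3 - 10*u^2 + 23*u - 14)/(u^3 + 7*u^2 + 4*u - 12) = (u^2 - 9*u + 14)/(u^2 + 8*u + 12)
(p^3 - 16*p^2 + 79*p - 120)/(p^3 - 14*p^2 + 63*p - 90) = (p - 8)/(p - 6)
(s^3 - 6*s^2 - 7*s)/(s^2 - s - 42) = s*(s + 1)/(s + 6)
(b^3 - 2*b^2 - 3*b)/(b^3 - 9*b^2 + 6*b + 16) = b*(b - 3)/(b^2 - 10*b + 16)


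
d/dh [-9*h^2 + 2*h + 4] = 2 - 18*h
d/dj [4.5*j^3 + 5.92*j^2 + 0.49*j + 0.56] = 13.5*j^2 + 11.84*j + 0.49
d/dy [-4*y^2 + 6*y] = 6 - 8*y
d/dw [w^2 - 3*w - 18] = 2*w - 3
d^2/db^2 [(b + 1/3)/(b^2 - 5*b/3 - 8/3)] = 2*(3*(4 - 9*b)*(-3*b^2 + 5*b + 8) - (3*b + 1)*(6*b - 5)^2)/(-3*b^2 + 5*b + 8)^3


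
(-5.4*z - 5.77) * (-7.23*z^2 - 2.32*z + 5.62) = 39.042*z^3 + 54.2451*z^2 - 16.9616*z - 32.4274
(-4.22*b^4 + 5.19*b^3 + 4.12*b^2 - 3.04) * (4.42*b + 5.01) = -18.6524*b^5 + 1.7976*b^4 + 44.2123*b^3 + 20.6412*b^2 - 13.4368*b - 15.2304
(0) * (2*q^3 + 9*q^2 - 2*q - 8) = 0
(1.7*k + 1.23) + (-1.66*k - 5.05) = 0.04*k - 3.82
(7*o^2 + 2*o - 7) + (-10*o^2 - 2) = -3*o^2 + 2*o - 9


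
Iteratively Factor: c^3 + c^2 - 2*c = (c)*(c^2 + c - 2) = c*(c + 2)*(c - 1)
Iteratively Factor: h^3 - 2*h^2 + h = (h)*(h^2 - 2*h + 1) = h*(h - 1)*(h - 1)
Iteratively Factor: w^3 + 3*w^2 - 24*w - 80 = (w - 5)*(w^2 + 8*w + 16) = (w - 5)*(w + 4)*(w + 4)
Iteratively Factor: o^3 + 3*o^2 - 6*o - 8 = (o + 4)*(o^2 - o - 2) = (o + 1)*(o + 4)*(o - 2)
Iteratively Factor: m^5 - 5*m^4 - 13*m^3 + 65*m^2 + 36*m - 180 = (m + 3)*(m^4 - 8*m^3 + 11*m^2 + 32*m - 60) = (m - 5)*(m + 3)*(m^3 - 3*m^2 - 4*m + 12) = (m - 5)*(m - 3)*(m + 3)*(m^2 - 4) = (m - 5)*(m - 3)*(m - 2)*(m + 3)*(m + 2)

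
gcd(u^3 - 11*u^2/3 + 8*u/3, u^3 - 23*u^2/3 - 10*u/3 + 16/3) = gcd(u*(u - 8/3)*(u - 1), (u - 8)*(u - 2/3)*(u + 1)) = 1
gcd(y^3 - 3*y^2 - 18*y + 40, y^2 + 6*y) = 1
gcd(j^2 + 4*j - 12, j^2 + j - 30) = j + 6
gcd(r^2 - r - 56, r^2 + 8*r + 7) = r + 7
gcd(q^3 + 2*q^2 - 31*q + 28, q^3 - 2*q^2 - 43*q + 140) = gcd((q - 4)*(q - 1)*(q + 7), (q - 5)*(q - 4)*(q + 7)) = q^2 + 3*q - 28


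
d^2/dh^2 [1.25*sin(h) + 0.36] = -1.25*sin(h)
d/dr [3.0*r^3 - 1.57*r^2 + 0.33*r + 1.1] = 9.0*r^2 - 3.14*r + 0.33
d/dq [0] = 0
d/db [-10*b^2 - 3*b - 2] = -20*b - 3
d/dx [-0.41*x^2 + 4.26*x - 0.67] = 4.26 - 0.82*x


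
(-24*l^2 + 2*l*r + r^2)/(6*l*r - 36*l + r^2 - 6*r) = (-4*l + r)/(r - 6)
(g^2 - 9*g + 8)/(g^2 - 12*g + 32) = (g - 1)/(g - 4)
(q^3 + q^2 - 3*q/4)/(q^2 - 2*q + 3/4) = q*(2*q + 3)/(2*q - 3)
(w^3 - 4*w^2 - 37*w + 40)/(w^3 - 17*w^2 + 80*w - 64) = (w + 5)/(w - 8)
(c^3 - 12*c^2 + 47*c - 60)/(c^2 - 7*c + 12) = c - 5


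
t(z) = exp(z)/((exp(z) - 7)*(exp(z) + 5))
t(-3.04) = -0.00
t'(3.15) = -0.06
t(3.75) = 0.03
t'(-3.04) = -0.00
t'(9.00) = 0.00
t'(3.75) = -0.03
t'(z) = exp(z)/((exp(z) - 7)*(exp(z) + 5)) - exp(2*z)/((exp(z) - 7)*(exp(z) + 5)^2) - exp(2*z)/((exp(z) - 7)^2*(exp(z) + 5))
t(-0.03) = -0.03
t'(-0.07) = -0.03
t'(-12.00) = 0.00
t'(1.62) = -0.80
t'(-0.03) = -0.03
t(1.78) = -0.51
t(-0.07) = -0.03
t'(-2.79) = -0.00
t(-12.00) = 0.00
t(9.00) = 0.00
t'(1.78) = -3.04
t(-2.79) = -0.00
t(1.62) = -0.26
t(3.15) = 0.05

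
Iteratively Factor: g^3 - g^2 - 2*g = (g - 2)*(g^2 + g) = (g - 2)*(g + 1)*(g)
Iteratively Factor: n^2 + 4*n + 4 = (n + 2)*(n + 2)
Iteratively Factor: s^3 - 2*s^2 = (s)*(s^2 - 2*s) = s*(s - 2)*(s)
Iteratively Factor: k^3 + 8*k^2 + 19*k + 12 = (k + 4)*(k^2 + 4*k + 3) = (k + 1)*(k + 4)*(k + 3)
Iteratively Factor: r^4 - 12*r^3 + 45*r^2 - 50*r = (r - 5)*(r^3 - 7*r^2 + 10*r) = r*(r - 5)*(r^2 - 7*r + 10) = r*(r - 5)^2*(r - 2)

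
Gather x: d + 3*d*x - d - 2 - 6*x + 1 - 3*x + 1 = x*(3*d - 9)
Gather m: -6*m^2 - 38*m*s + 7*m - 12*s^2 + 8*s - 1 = -6*m^2 + m*(7 - 38*s) - 12*s^2 + 8*s - 1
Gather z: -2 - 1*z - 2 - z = -2*z - 4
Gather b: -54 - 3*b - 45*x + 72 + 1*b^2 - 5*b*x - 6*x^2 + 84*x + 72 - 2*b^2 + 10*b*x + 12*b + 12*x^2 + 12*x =-b^2 + b*(5*x + 9) + 6*x^2 + 51*x + 90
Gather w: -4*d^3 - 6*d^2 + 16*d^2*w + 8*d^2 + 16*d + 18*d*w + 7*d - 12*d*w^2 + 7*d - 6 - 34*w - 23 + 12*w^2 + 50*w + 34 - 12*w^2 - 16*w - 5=-4*d^3 + 2*d^2 - 12*d*w^2 + 30*d + w*(16*d^2 + 18*d)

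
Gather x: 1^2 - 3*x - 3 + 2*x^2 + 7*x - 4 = 2*x^2 + 4*x - 6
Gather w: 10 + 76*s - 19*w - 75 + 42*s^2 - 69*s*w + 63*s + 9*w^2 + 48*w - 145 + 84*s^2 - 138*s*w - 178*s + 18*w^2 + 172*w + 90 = 126*s^2 - 39*s + 27*w^2 + w*(201 - 207*s) - 120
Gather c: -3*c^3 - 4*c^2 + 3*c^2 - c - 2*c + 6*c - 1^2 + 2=-3*c^3 - c^2 + 3*c + 1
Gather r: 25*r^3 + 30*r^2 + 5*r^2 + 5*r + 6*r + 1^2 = 25*r^3 + 35*r^2 + 11*r + 1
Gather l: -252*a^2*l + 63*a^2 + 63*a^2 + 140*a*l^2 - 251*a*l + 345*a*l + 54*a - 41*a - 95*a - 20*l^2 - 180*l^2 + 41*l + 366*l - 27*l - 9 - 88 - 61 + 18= 126*a^2 - 82*a + l^2*(140*a - 200) + l*(-252*a^2 + 94*a + 380) - 140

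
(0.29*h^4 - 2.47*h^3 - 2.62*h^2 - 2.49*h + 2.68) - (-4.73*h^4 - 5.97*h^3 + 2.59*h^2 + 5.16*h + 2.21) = 5.02*h^4 + 3.5*h^3 - 5.21*h^2 - 7.65*h + 0.47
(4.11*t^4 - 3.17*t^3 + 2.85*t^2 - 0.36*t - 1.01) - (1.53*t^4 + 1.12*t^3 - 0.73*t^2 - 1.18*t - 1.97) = 2.58*t^4 - 4.29*t^3 + 3.58*t^2 + 0.82*t + 0.96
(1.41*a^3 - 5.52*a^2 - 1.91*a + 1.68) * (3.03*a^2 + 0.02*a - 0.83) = 4.2723*a^5 - 16.6974*a^4 - 7.068*a^3 + 9.6338*a^2 + 1.6189*a - 1.3944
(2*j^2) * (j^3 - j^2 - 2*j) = 2*j^5 - 2*j^4 - 4*j^3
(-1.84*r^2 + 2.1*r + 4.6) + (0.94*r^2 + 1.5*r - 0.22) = -0.9*r^2 + 3.6*r + 4.38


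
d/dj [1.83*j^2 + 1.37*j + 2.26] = 3.66*j + 1.37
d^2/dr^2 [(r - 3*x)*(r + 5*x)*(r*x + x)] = 2*x*(3*r + 2*x + 1)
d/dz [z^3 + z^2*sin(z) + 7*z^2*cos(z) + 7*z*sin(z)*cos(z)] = -7*z^2*sin(z) + z^2*cos(z) + 3*z^2 + 2*z*sin(z) + 14*z*cos(z) + 7*z*cos(2*z) + 7*sin(2*z)/2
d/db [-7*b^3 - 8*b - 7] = -21*b^2 - 8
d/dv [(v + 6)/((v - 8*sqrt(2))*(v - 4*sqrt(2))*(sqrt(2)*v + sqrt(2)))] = sqrt(2)*(-(v + 1)*(v + 6)*(v - 8*sqrt(2)) - (v + 1)*(v + 6)*(v - 4*sqrt(2)) + (v + 1)*(v - 8*sqrt(2))*(v - 4*sqrt(2)) - (v + 6)*(v - 8*sqrt(2))*(v - 4*sqrt(2)))/(2*(v + 1)^2*(v - 8*sqrt(2))^2*(v - 4*sqrt(2))^2)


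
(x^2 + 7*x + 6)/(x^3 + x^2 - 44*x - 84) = (x + 1)/(x^2 - 5*x - 14)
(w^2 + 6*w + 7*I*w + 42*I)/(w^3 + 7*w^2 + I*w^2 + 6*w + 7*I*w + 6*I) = (w + 7*I)/(w^2 + w*(1 + I) + I)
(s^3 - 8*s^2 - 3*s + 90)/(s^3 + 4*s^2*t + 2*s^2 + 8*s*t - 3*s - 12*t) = (s^2 - 11*s + 30)/(s^2 + 4*s*t - s - 4*t)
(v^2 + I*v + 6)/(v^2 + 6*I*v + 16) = (v + 3*I)/(v + 8*I)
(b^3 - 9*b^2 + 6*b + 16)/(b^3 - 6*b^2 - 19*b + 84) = (b^3 - 9*b^2 + 6*b + 16)/(b^3 - 6*b^2 - 19*b + 84)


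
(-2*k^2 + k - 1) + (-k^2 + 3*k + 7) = -3*k^2 + 4*k + 6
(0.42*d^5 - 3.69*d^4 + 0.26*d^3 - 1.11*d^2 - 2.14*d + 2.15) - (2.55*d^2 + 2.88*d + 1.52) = 0.42*d^5 - 3.69*d^4 + 0.26*d^3 - 3.66*d^2 - 5.02*d + 0.63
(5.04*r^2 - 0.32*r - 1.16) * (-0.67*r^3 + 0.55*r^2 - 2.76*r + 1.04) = -3.3768*r^5 + 2.9864*r^4 - 13.3092*r^3 + 5.4868*r^2 + 2.8688*r - 1.2064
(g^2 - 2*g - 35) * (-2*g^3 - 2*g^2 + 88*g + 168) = -2*g^5 + 2*g^4 + 162*g^3 + 62*g^2 - 3416*g - 5880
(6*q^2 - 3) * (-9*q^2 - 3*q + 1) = -54*q^4 - 18*q^3 + 33*q^2 + 9*q - 3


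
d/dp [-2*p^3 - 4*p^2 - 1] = 2*p*(-3*p - 4)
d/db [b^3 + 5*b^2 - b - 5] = 3*b^2 + 10*b - 1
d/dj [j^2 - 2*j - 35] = 2*j - 2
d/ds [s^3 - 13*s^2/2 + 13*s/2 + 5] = 3*s^2 - 13*s + 13/2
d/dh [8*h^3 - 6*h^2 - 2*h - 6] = 24*h^2 - 12*h - 2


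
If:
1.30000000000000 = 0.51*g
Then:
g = 2.55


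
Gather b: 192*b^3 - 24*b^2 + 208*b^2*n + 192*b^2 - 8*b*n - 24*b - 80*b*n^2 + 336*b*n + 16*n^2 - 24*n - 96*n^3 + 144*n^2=192*b^3 + b^2*(208*n + 168) + b*(-80*n^2 + 328*n - 24) - 96*n^3 + 160*n^2 - 24*n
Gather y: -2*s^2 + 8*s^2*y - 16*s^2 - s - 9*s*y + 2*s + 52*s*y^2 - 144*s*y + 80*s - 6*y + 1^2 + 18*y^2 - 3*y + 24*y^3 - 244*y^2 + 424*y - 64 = -18*s^2 + 81*s + 24*y^3 + y^2*(52*s - 226) + y*(8*s^2 - 153*s + 415) - 63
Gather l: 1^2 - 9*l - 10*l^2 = -10*l^2 - 9*l + 1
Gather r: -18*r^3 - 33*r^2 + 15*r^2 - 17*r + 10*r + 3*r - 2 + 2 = -18*r^3 - 18*r^2 - 4*r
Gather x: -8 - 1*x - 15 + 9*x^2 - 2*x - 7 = 9*x^2 - 3*x - 30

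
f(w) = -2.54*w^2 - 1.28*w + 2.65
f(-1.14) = 0.81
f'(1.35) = -8.14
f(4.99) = -66.98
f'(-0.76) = 2.58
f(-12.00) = -347.75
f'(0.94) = -6.06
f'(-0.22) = -0.16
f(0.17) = 2.36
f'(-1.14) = 4.51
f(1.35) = -3.71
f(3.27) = -28.70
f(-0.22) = 2.81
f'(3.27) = -17.89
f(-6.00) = -81.11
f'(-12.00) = 59.68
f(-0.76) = 2.16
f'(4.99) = -26.63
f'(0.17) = -2.14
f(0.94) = -0.80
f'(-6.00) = 29.20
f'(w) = -5.08*w - 1.28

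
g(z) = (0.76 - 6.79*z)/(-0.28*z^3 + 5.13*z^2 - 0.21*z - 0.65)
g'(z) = (0.76 - 6.79*z)*(0.84*z^2 - 10.26*z + 0.21)/(-0.28*z^3 + 5.13*z^2 - 0.21*z - 0.65)^2 - 6.79/(-0.28*z^3 + 5.13*z^2 - 0.21*z - 0.65)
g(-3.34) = 0.35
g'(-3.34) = 0.12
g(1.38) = -1.06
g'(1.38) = 0.78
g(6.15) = -0.32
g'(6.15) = 0.03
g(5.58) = -0.34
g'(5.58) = 0.03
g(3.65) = -0.45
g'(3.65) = 0.09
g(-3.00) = 0.39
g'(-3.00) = 0.16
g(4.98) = -0.36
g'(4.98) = 0.05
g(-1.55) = 0.87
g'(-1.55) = 0.68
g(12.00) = -0.32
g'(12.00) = -0.02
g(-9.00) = 0.10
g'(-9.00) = 0.01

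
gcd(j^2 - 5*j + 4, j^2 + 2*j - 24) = j - 4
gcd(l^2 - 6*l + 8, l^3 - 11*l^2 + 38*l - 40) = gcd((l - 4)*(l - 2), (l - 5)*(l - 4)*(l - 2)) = l^2 - 6*l + 8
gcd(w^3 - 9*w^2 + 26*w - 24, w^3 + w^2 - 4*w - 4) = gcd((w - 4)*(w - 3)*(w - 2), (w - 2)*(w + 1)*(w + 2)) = w - 2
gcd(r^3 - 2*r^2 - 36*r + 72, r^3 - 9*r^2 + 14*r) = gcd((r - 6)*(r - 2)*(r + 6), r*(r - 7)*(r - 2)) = r - 2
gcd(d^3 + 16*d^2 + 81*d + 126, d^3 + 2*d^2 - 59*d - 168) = d^2 + 10*d + 21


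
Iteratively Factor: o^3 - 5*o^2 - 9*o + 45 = (o + 3)*(o^2 - 8*o + 15) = (o - 3)*(o + 3)*(o - 5)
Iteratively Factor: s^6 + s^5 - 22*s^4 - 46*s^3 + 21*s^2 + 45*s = (s + 3)*(s^5 - 2*s^4 - 16*s^3 + 2*s^2 + 15*s) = (s - 1)*(s + 3)*(s^4 - s^3 - 17*s^2 - 15*s) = (s - 1)*(s + 3)^2*(s^3 - 4*s^2 - 5*s) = s*(s - 1)*(s + 3)^2*(s^2 - 4*s - 5) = s*(s - 1)*(s + 1)*(s + 3)^2*(s - 5)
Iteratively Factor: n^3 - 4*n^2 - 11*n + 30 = (n + 3)*(n^2 - 7*n + 10) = (n - 2)*(n + 3)*(n - 5)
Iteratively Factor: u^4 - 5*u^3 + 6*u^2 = (u)*(u^3 - 5*u^2 + 6*u) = u^2*(u^2 - 5*u + 6) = u^2*(u - 3)*(u - 2)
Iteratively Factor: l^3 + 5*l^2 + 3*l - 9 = (l + 3)*(l^2 + 2*l - 3) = (l - 1)*(l + 3)*(l + 3)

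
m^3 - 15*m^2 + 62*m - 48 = (m - 8)*(m - 6)*(m - 1)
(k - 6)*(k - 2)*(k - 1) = k^3 - 9*k^2 + 20*k - 12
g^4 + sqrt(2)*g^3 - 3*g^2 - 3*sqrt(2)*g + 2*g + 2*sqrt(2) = (g - 1)^2*(g + 2)*(g + sqrt(2))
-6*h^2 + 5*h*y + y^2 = (-h + y)*(6*h + y)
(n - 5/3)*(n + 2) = n^2 + n/3 - 10/3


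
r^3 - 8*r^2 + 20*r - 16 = (r - 4)*(r - 2)^2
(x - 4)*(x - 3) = x^2 - 7*x + 12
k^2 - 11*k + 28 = (k - 7)*(k - 4)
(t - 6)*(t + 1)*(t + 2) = t^3 - 3*t^2 - 16*t - 12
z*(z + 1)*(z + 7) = z^3 + 8*z^2 + 7*z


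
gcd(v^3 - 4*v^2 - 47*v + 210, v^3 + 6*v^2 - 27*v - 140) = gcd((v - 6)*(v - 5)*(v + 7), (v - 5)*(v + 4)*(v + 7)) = v^2 + 2*v - 35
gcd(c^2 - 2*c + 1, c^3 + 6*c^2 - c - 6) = c - 1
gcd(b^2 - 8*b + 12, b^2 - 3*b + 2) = b - 2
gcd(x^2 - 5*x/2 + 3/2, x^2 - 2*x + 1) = x - 1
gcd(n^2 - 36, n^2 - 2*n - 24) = n - 6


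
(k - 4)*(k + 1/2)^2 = k^3 - 3*k^2 - 15*k/4 - 1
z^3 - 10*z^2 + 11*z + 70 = (z - 7)*(z - 5)*(z + 2)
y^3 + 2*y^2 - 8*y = y*(y - 2)*(y + 4)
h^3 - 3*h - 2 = (h - 2)*(h + 1)^2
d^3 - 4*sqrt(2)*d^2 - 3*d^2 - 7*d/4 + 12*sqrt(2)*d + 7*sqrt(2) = (d - 7/2)*(d + 1/2)*(d - 4*sqrt(2))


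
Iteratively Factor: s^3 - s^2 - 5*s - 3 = (s + 1)*(s^2 - 2*s - 3) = (s - 3)*(s + 1)*(s + 1)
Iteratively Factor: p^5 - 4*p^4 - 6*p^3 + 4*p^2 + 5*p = (p - 5)*(p^4 + p^3 - p^2 - p) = (p - 5)*(p + 1)*(p^3 - p) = (p - 5)*(p - 1)*(p + 1)*(p^2 + p) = (p - 5)*(p - 1)*(p + 1)^2*(p)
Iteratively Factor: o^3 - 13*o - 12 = (o + 3)*(o^2 - 3*o - 4) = (o + 1)*(o + 3)*(o - 4)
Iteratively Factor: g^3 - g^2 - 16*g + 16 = (g - 1)*(g^2 - 16) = (g - 1)*(g + 4)*(g - 4)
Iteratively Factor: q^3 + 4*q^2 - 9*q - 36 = (q + 4)*(q^2 - 9) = (q + 3)*(q + 4)*(q - 3)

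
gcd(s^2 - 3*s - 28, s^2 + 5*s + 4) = s + 4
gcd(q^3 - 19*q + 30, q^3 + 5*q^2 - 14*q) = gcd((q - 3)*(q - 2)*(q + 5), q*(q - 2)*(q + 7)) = q - 2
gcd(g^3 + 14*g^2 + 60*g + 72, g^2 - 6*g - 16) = g + 2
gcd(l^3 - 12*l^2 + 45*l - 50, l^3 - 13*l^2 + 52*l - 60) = l^2 - 7*l + 10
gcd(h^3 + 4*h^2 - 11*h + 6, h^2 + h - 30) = h + 6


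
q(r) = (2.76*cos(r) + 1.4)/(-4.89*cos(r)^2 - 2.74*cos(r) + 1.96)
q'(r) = (-9.78*sin(r)*cos(r) - 2.74*sin(r))*(2.76*cos(r) + 1.4)/(-4.89*cos(r)^2 - 2.74*cos(r) + 1.96)^2 - 2.76*sin(r)/(-4.89*cos(r)^2 - 2.74*cos(r) + 1.96)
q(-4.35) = 0.18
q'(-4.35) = -1.06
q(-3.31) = 14.46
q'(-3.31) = -177.92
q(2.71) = -2.67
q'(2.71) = -19.35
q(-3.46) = -8.06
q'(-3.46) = -114.77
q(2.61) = -1.42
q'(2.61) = -7.99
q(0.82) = -1.50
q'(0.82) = -3.81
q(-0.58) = -0.99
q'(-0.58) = 1.17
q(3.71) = -1.16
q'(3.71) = 6.19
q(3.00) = 11.10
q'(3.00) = -87.35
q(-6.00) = -0.78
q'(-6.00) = -0.36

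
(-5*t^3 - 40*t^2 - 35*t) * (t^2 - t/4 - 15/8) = -5*t^5 - 155*t^4/4 - 125*t^3/8 + 335*t^2/4 + 525*t/8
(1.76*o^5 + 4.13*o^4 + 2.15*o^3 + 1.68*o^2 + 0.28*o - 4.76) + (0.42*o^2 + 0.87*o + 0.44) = 1.76*o^5 + 4.13*o^4 + 2.15*o^3 + 2.1*o^2 + 1.15*o - 4.32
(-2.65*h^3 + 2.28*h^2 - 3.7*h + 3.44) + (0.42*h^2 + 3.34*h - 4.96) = -2.65*h^3 + 2.7*h^2 - 0.36*h - 1.52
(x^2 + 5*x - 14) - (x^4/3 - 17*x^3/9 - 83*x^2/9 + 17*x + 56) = -x^4/3 + 17*x^3/9 + 92*x^2/9 - 12*x - 70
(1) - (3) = -2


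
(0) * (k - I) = 0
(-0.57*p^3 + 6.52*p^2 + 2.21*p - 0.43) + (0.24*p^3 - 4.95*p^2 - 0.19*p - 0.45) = -0.33*p^3 + 1.57*p^2 + 2.02*p - 0.88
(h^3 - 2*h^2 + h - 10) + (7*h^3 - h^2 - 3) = 8*h^3 - 3*h^2 + h - 13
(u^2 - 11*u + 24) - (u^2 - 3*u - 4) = 28 - 8*u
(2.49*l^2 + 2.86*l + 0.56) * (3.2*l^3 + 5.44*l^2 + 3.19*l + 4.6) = 7.968*l^5 + 22.6976*l^4 + 25.2935*l^3 + 23.6238*l^2 + 14.9424*l + 2.576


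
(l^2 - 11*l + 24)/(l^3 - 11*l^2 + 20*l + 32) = (l - 3)/(l^2 - 3*l - 4)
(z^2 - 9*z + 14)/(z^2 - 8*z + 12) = (z - 7)/(z - 6)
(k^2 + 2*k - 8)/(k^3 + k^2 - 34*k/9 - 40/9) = 9*(k + 4)/(9*k^2 + 27*k + 20)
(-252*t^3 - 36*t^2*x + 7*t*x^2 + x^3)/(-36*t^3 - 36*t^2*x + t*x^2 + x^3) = (7*t + x)/(t + x)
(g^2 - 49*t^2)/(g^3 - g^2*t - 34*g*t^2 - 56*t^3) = (g + 7*t)/(g^2 + 6*g*t + 8*t^2)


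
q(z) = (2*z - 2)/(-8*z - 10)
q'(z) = 2/(-8*z - 10) + 8*(2*z - 2)/(-8*z - 10)^2 = -9/(4*z + 5)^2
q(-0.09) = 0.23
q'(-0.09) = -0.42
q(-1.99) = -1.01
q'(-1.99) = -1.03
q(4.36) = -0.15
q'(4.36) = -0.02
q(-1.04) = 2.43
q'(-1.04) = -12.76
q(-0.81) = 1.03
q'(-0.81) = -2.91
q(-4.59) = -0.42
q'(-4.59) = -0.05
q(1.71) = -0.06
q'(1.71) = -0.06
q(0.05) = 0.18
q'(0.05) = -0.33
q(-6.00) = -0.37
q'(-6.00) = -0.02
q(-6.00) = -0.37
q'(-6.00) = -0.02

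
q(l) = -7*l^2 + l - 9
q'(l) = 1 - 14*l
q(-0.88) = -15.30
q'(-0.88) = 13.32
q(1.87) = -31.61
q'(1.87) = -25.18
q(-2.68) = -61.96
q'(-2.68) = 38.52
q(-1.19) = -20.10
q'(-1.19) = 17.66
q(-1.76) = -32.44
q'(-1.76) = 25.64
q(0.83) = -12.99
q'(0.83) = -10.62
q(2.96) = -67.37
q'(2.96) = -40.44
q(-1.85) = -34.81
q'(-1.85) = 26.90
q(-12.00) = -1029.00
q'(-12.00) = 169.00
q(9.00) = -567.00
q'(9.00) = -125.00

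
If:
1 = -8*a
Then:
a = -1/8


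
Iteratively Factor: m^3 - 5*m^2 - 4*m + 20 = (m + 2)*(m^2 - 7*m + 10) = (m - 2)*(m + 2)*(m - 5)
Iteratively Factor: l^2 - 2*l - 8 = (l - 4)*(l + 2)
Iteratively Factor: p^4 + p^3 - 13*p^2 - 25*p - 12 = (p - 4)*(p^3 + 5*p^2 + 7*p + 3) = (p - 4)*(p + 1)*(p^2 + 4*p + 3) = (p - 4)*(p + 1)^2*(p + 3)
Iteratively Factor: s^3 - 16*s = (s + 4)*(s^2 - 4*s) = s*(s + 4)*(s - 4)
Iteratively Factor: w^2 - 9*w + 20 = (w - 4)*(w - 5)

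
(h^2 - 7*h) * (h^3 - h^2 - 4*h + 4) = h^5 - 8*h^4 + 3*h^3 + 32*h^2 - 28*h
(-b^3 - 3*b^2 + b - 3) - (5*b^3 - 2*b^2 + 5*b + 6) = -6*b^3 - b^2 - 4*b - 9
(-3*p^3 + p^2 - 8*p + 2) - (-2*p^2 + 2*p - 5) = -3*p^3 + 3*p^2 - 10*p + 7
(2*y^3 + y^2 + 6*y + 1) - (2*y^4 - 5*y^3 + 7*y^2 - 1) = -2*y^4 + 7*y^3 - 6*y^2 + 6*y + 2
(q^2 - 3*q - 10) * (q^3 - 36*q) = q^5 - 3*q^4 - 46*q^3 + 108*q^2 + 360*q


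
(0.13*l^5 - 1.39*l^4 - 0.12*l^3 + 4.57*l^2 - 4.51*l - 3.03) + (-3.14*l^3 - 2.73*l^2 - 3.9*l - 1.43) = 0.13*l^5 - 1.39*l^4 - 3.26*l^3 + 1.84*l^2 - 8.41*l - 4.46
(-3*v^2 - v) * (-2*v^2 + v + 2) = 6*v^4 - v^3 - 7*v^2 - 2*v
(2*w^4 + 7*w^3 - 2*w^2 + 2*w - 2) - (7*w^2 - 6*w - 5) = 2*w^4 + 7*w^3 - 9*w^2 + 8*w + 3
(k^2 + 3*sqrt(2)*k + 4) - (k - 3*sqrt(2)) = k^2 - k + 3*sqrt(2)*k + 4 + 3*sqrt(2)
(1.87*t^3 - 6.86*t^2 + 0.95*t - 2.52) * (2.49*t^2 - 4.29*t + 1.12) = 4.6563*t^5 - 25.1037*t^4 + 33.8893*t^3 - 18.0335*t^2 + 11.8748*t - 2.8224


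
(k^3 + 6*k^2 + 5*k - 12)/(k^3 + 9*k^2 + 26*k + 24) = (k - 1)/(k + 2)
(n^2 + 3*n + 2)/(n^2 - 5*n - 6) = (n + 2)/(n - 6)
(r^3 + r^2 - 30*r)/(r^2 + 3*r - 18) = r*(r - 5)/(r - 3)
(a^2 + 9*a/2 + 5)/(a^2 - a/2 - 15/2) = (a + 2)/(a - 3)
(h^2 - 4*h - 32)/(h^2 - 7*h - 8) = (h + 4)/(h + 1)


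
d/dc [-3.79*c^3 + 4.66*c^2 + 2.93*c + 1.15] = -11.37*c^2 + 9.32*c + 2.93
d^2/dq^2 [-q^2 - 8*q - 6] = -2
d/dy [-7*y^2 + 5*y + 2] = 5 - 14*y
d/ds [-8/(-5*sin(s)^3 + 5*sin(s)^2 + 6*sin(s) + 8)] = 8*(-15*sin(s)^2 + 10*sin(s) + 6)*cos(s)/(-5*sin(s)^3 + 5*sin(s)^2 + 6*sin(s) + 8)^2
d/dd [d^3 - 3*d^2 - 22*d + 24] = 3*d^2 - 6*d - 22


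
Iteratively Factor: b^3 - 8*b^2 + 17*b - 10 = (b - 5)*(b^2 - 3*b + 2) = (b - 5)*(b - 1)*(b - 2)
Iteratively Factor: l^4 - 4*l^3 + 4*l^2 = (l - 2)*(l^3 - 2*l^2) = l*(l - 2)*(l^2 - 2*l) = l*(l - 2)^2*(l)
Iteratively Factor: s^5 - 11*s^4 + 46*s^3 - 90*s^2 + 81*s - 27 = (s - 3)*(s^4 - 8*s^3 + 22*s^2 - 24*s + 9) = (s - 3)*(s - 1)*(s^3 - 7*s^2 + 15*s - 9) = (s - 3)^2*(s - 1)*(s^2 - 4*s + 3) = (s - 3)^2*(s - 1)^2*(s - 3)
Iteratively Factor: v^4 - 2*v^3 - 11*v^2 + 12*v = (v + 3)*(v^3 - 5*v^2 + 4*v) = (v - 4)*(v + 3)*(v^2 - v) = (v - 4)*(v - 1)*(v + 3)*(v)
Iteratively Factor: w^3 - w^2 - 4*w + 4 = (w - 2)*(w^2 + w - 2) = (w - 2)*(w - 1)*(w + 2)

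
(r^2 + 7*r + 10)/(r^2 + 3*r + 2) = (r + 5)/(r + 1)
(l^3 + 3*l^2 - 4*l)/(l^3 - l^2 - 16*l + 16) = l/(l - 4)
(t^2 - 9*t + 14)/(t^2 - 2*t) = (t - 7)/t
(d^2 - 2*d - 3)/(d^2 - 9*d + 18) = (d + 1)/(d - 6)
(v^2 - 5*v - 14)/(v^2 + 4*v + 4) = (v - 7)/(v + 2)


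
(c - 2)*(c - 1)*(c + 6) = c^3 + 3*c^2 - 16*c + 12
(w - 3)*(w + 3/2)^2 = w^3 - 27*w/4 - 27/4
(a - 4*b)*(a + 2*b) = a^2 - 2*a*b - 8*b^2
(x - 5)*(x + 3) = x^2 - 2*x - 15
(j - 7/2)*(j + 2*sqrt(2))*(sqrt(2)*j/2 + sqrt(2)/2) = sqrt(2)*j^3/2 - 5*sqrt(2)*j^2/4 + 2*j^2 - 5*j - 7*sqrt(2)*j/4 - 7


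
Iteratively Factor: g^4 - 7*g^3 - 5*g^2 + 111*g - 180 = (g - 5)*(g^3 - 2*g^2 - 15*g + 36) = (g - 5)*(g - 3)*(g^2 + g - 12) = (g - 5)*(g - 3)*(g + 4)*(g - 3)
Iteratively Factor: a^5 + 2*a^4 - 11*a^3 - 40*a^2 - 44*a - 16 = (a + 1)*(a^4 + a^3 - 12*a^2 - 28*a - 16) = (a - 4)*(a + 1)*(a^3 + 5*a^2 + 8*a + 4) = (a - 4)*(a + 1)*(a + 2)*(a^2 + 3*a + 2) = (a - 4)*(a + 1)*(a + 2)^2*(a + 1)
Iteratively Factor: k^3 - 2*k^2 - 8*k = (k - 4)*(k^2 + 2*k) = k*(k - 4)*(k + 2)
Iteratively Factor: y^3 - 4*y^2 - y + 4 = (y + 1)*(y^2 - 5*y + 4) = (y - 4)*(y + 1)*(y - 1)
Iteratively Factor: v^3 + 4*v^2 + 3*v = (v)*(v^2 + 4*v + 3) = v*(v + 1)*(v + 3)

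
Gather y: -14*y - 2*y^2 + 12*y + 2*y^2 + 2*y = 0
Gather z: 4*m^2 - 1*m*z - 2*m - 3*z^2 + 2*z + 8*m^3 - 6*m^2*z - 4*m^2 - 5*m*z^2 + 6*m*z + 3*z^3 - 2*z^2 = 8*m^3 - 2*m + 3*z^3 + z^2*(-5*m - 5) + z*(-6*m^2 + 5*m + 2)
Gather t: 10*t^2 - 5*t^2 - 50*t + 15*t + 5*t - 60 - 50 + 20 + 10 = 5*t^2 - 30*t - 80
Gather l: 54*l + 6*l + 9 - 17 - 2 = 60*l - 10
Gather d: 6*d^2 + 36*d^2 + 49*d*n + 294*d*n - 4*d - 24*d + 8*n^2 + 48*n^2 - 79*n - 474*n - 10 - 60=42*d^2 + d*(343*n - 28) + 56*n^2 - 553*n - 70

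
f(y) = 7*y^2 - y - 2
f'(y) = 14*y - 1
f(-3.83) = 104.51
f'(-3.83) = -54.62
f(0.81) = 1.78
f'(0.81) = 10.34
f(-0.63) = 1.41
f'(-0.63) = -9.82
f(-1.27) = 10.56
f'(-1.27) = -18.78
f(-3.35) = 79.91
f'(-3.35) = -47.90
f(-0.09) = -1.85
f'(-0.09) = -2.26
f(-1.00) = 6.00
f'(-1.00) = -15.00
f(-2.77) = 54.48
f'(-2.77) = -39.78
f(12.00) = 994.00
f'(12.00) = 167.00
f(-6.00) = 256.00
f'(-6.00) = -85.00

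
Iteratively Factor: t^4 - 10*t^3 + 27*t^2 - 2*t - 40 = (t - 4)*(t^3 - 6*t^2 + 3*t + 10) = (t - 4)*(t - 2)*(t^2 - 4*t - 5) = (t - 4)*(t - 2)*(t + 1)*(t - 5)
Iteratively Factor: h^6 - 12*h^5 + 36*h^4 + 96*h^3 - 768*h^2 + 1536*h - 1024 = (h + 4)*(h^5 - 16*h^4 + 100*h^3 - 304*h^2 + 448*h - 256) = (h - 4)*(h + 4)*(h^4 - 12*h^3 + 52*h^2 - 96*h + 64) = (h - 4)^2*(h + 4)*(h^3 - 8*h^2 + 20*h - 16) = (h - 4)^2*(h - 2)*(h + 4)*(h^2 - 6*h + 8) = (h - 4)^3*(h - 2)*(h + 4)*(h - 2)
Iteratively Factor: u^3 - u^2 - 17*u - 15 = (u + 1)*(u^2 - 2*u - 15) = (u - 5)*(u + 1)*(u + 3)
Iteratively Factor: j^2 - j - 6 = (j - 3)*(j + 2)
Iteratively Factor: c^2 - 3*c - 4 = (c - 4)*(c + 1)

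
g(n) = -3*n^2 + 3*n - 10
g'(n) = 3 - 6*n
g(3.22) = -31.45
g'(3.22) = -16.32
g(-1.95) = -27.26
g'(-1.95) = 14.70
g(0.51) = -9.25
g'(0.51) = -0.06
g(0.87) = -9.66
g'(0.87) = -2.22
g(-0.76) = -14.01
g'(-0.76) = 7.56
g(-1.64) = -22.99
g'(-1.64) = 12.84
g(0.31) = -9.36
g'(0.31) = 1.14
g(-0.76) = -14.01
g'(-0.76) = 7.56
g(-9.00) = -280.00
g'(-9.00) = 57.00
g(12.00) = -406.00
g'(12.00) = -69.00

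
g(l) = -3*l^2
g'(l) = -6*l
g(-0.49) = -0.72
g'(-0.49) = 2.94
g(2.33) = -16.29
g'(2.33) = -13.98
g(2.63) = -20.75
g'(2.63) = -15.78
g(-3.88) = -45.16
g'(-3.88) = 23.28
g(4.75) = -67.69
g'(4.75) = -28.50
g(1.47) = -6.48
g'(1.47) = -8.82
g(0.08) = -0.02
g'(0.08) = -0.48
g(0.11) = -0.04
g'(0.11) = -0.66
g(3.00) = -27.00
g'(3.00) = -18.00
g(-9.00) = -243.00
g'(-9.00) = 54.00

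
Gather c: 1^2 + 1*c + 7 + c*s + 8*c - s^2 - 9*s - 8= c*(s + 9) - s^2 - 9*s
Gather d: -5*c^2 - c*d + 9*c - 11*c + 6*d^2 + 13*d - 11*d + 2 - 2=-5*c^2 - 2*c + 6*d^2 + d*(2 - c)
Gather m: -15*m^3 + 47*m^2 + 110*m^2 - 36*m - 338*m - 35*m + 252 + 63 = -15*m^3 + 157*m^2 - 409*m + 315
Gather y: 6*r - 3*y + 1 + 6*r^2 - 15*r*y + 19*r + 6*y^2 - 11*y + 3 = 6*r^2 + 25*r + 6*y^2 + y*(-15*r - 14) + 4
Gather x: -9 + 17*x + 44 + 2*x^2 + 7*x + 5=2*x^2 + 24*x + 40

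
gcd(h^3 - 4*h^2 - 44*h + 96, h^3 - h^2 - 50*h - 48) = h^2 - 2*h - 48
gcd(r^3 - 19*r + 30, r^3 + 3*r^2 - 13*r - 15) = r^2 + 2*r - 15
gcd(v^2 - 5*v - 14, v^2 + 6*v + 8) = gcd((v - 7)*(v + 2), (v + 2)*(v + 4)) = v + 2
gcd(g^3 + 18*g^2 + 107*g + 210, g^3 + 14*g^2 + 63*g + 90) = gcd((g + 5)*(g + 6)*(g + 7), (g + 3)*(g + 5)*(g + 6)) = g^2 + 11*g + 30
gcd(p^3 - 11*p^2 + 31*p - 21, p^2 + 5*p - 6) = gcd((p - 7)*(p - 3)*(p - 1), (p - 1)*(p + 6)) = p - 1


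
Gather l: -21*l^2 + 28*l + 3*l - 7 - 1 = -21*l^2 + 31*l - 8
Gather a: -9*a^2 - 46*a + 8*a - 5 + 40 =-9*a^2 - 38*a + 35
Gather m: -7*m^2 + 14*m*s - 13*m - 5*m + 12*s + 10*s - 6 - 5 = -7*m^2 + m*(14*s - 18) + 22*s - 11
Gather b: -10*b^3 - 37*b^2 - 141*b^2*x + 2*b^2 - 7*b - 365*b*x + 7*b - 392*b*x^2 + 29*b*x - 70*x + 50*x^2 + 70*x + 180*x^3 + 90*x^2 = -10*b^3 + b^2*(-141*x - 35) + b*(-392*x^2 - 336*x) + 180*x^3 + 140*x^2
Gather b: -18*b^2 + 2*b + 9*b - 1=-18*b^2 + 11*b - 1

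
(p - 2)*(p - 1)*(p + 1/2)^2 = p^4 - 2*p^3 - 3*p^2/4 + 5*p/4 + 1/2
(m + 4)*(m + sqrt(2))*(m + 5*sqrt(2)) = m^3 + 4*m^2 + 6*sqrt(2)*m^2 + 10*m + 24*sqrt(2)*m + 40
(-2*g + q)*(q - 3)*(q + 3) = -2*g*q^2 + 18*g + q^3 - 9*q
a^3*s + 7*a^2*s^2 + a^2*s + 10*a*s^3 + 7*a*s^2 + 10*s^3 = (a + 2*s)*(a + 5*s)*(a*s + s)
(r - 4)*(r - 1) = r^2 - 5*r + 4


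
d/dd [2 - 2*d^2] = -4*d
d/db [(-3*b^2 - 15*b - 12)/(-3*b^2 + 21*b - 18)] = 2*(-6*b^2 + 2*b + 29)/(b^4 - 14*b^3 + 61*b^2 - 84*b + 36)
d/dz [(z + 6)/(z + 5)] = -1/(z + 5)^2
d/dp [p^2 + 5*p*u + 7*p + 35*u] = 2*p + 5*u + 7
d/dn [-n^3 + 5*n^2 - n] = -3*n^2 + 10*n - 1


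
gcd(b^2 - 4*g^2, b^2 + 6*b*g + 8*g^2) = b + 2*g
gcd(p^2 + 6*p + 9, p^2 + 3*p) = p + 3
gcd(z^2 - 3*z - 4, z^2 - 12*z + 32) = z - 4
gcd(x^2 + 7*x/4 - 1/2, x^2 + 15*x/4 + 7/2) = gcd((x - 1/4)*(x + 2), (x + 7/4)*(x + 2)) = x + 2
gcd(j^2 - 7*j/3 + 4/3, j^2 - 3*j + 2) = j - 1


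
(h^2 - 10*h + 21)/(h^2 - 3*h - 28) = (h - 3)/(h + 4)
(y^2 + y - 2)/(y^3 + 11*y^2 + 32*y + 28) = (y - 1)/(y^2 + 9*y + 14)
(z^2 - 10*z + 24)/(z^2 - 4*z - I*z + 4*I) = (z - 6)/(z - I)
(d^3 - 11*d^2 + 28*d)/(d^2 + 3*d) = (d^2 - 11*d + 28)/(d + 3)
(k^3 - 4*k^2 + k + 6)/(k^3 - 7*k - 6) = (k - 2)/(k + 2)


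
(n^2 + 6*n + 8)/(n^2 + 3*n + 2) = (n + 4)/(n + 1)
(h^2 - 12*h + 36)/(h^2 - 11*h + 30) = (h - 6)/(h - 5)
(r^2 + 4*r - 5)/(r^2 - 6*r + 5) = (r + 5)/(r - 5)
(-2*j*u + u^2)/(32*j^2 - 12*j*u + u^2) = u*(-2*j + u)/(32*j^2 - 12*j*u + u^2)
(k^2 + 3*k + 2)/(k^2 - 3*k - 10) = (k + 1)/(k - 5)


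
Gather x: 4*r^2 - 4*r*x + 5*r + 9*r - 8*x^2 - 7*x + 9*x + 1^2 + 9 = 4*r^2 + 14*r - 8*x^2 + x*(2 - 4*r) + 10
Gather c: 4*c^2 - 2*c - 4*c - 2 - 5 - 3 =4*c^2 - 6*c - 10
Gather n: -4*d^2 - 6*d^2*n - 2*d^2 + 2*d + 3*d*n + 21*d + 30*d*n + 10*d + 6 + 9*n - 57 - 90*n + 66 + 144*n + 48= -6*d^2 + 33*d + n*(-6*d^2 + 33*d + 63) + 63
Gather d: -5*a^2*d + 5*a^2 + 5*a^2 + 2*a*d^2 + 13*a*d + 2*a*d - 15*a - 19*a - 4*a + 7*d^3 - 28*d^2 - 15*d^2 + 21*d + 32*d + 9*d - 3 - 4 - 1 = 10*a^2 - 38*a + 7*d^3 + d^2*(2*a - 43) + d*(-5*a^2 + 15*a + 62) - 8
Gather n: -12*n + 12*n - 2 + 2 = 0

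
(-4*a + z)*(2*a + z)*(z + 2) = -8*a^2*z - 16*a^2 - 2*a*z^2 - 4*a*z + z^3 + 2*z^2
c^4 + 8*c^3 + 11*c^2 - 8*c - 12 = (c - 1)*(c + 1)*(c + 2)*(c + 6)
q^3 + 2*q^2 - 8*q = q*(q - 2)*(q + 4)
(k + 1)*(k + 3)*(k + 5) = k^3 + 9*k^2 + 23*k + 15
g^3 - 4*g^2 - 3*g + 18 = (g - 3)^2*(g + 2)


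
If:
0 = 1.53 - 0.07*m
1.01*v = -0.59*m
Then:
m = 21.86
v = -12.77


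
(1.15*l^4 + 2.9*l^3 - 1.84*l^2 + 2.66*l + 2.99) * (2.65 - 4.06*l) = -4.669*l^5 - 8.7265*l^4 + 15.1554*l^3 - 15.6756*l^2 - 5.0904*l + 7.9235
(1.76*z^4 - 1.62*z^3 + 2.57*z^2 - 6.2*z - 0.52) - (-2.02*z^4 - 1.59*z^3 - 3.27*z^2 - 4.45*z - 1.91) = 3.78*z^4 - 0.03*z^3 + 5.84*z^2 - 1.75*z + 1.39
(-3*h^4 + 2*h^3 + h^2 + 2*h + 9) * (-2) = 6*h^4 - 4*h^3 - 2*h^2 - 4*h - 18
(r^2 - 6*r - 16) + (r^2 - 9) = 2*r^2 - 6*r - 25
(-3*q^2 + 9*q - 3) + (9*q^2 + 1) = 6*q^2 + 9*q - 2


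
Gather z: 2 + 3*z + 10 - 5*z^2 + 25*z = -5*z^2 + 28*z + 12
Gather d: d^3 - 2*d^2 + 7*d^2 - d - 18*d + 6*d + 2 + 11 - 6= d^3 + 5*d^2 - 13*d + 7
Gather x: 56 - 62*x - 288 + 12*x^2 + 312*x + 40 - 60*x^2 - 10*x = -48*x^2 + 240*x - 192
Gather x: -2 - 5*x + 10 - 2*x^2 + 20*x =-2*x^2 + 15*x + 8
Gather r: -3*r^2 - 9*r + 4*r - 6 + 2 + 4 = -3*r^2 - 5*r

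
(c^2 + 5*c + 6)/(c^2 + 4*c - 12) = (c^2 + 5*c + 6)/(c^2 + 4*c - 12)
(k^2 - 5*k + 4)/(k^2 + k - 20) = (k - 1)/(k + 5)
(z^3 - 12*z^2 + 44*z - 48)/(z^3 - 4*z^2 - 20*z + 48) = (z - 4)/(z + 4)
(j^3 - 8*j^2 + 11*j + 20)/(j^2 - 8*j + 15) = (j^2 - 3*j - 4)/(j - 3)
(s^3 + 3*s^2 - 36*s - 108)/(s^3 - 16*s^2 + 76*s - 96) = (s^2 + 9*s + 18)/(s^2 - 10*s + 16)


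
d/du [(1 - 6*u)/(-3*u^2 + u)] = (-18*u^2 + 6*u - 1)/(u^2*(9*u^2 - 6*u + 1))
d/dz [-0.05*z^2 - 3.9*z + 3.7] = -0.1*z - 3.9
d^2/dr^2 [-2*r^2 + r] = -4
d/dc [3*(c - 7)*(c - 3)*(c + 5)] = 9*c^2 - 30*c - 87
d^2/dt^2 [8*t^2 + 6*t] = 16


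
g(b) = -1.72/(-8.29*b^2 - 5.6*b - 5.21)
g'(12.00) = -0.00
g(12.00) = 0.00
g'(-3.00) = 0.02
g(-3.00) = 0.03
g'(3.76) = -0.01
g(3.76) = 0.01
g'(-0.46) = 0.18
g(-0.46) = 0.39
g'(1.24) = -0.07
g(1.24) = 0.07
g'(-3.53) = 0.01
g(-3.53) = 0.02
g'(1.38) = -0.06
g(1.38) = 0.06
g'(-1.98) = 0.07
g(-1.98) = 0.06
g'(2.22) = -0.02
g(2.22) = 0.03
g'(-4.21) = 0.01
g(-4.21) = 0.01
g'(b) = -1.72*(16.58*b + 5.6)/(-8.29*b^2 - 5.6*b - 5.21)^2 = (-28.5176*b - 9.632)/(8.29*b^2 + 5.6*b + 5.21)^2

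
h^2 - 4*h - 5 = (h - 5)*(h + 1)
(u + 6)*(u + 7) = u^2 + 13*u + 42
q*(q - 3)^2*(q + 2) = q^4 - 4*q^3 - 3*q^2 + 18*q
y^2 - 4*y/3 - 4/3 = (y - 2)*(y + 2/3)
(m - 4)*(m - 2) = m^2 - 6*m + 8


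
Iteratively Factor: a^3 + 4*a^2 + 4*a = (a + 2)*(a^2 + 2*a) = (a + 2)^2*(a)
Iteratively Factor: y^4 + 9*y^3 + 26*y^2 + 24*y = (y)*(y^3 + 9*y^2 + 26*y + 24) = y*(y + 2)*(y^2 + 7*y + 12) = y*(y + 2)*(y + 4)*(y + 3)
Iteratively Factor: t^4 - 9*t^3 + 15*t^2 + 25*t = (t + 1)*(t^3 - 10*t^2 + 25*t) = t*(t + 1)*(t^2 - 10*t + 25) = t*(t - 5)*(t + 1)*(t - 5)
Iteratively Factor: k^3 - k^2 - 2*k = (k - 2)*(k^2 + k) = k*(k - 2)*(k + 1)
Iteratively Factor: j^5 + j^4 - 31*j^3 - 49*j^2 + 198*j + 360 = (j - 5)*(j^4 + 6*j^3 - j^2 - 54*j - 72) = (j - 5)*(j + 4)*(j^3 + 2*j^2 - 9*j - 18) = (j - 5)*(j + 2)*(j + 4)*(j^2 - 9) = (j - 5)*(j + 2)*(j + 3)*(j + 4)*(j - 3)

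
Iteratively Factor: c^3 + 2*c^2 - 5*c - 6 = (c - 2)*(c^2 + 4*c + 3) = (c - 2)*(c + 1)*(c + 3)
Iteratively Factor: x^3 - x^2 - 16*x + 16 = (x - 4)*(x^2 + 3*x - 4) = (x - 4)*(x - 1)*(x + 4)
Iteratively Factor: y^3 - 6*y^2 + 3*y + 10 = (y - 5)*(y^2 - y - 2) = (y - 5)*(y - 2)*(y + 1)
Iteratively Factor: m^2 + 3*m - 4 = (m - 1)*(m + 4)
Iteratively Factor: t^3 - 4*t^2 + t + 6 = (t - 2)*(t^2 - 2*t - 3) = (t - 2)*(t + 1)*(t - 3)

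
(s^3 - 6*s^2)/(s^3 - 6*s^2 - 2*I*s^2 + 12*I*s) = s/(s - 2*I)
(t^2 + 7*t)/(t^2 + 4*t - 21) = t/(t - 3)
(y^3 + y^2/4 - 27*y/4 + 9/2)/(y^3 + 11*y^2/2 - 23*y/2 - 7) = (4*y^2 + 9*y - 9)/(2*(2*y^2 + 15*y + 7))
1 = 1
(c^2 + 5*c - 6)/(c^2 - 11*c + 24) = (c^2 + 5*c - 6)/(c^2 - 11*c + 24)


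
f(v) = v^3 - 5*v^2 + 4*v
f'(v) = 3*v^2 - 10*v + 4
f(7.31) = 152.68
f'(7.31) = 91.21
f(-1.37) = -17.44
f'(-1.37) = 23.33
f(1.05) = -0.15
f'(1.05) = -3.19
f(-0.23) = -1.20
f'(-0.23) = 6.46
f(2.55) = -5.73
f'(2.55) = -1.99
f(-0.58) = -4.20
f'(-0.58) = 10.81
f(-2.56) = -59.79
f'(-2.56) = 49.26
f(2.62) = -5.86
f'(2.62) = -1.61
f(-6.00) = -420.00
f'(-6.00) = 172.00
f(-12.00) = -2496.00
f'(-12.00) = 556.00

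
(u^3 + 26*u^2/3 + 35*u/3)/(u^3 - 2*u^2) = (3*u^2 + 26*u + 35)/(3*u*(u - 2))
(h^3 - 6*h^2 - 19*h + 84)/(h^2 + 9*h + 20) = (h^2 - 10*h + 21)/(h + 5)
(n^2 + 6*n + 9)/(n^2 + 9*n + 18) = (n + 3)/(n + 6)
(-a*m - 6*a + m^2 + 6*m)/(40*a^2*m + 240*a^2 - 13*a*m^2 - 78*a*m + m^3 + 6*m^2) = (-a + m)/(40*a^2 - 13*a*m + m^2)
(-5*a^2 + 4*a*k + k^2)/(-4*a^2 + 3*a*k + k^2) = (5*a + k)/(4*a + k)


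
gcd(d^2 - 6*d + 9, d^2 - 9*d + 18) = d - 3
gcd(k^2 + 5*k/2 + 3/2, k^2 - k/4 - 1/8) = 1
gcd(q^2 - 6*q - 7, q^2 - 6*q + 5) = 1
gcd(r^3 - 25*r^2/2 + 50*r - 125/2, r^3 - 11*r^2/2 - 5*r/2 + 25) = r^2 - 15*r/2 + 25/2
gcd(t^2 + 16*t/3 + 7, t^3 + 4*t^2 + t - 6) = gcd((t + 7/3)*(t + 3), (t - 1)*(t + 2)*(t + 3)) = t + 3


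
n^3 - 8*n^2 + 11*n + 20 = (n - 5)*(n - 4)*(n + 1)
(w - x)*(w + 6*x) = w^2 + 5*w*x - 6*x^2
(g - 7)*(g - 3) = g^2 - 10*g + 21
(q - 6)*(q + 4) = q^2 - 2*q - 24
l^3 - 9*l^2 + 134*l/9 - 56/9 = (l - 7)*(l - 4/3)*(l - 2/3)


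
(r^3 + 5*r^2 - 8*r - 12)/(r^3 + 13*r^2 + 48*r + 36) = (r - 2)/(r + 6)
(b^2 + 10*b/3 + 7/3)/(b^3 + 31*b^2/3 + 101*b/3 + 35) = (b + 1)/(b^2 + 8*b + 15)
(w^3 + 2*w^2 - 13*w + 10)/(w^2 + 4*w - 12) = (w^2 + 4*w - 5)/(w + 6)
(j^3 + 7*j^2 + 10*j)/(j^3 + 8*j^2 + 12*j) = (j + 5)/(j + 6)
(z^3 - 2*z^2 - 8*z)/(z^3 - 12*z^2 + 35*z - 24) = z*(z^2 - 2*z - 8)/(z^3 - 12*z^2 + 35*z - 24)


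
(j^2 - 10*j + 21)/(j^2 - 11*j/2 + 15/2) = 2*(j - 7)/(2*j - 5)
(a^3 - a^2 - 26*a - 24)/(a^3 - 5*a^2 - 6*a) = (a + 4)/a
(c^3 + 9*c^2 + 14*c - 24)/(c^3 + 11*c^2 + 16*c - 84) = (c^2 + 3*c - 4)/(c^2 + 5*c - 14)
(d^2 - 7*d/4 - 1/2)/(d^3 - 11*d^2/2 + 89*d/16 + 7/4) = 4*(d - 2)/(4*d^2 - 23*d + 28)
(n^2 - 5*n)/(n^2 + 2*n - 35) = n/(n + 7)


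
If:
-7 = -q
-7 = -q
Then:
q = 7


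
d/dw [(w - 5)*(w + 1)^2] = 3*(w - 3)*(w + 1)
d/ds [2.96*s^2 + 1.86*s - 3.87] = 5.92*s + 1.86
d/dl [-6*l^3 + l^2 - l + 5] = -18*l^2 + 2*l - 1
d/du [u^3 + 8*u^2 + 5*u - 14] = 3*u^2 + 16*u + 5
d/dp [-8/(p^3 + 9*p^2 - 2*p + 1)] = 8*(3*p^2 + 18*p - 2)/(p^3 + 9*p^2 - 2*p + 1)^2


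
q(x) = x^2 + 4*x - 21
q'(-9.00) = -14.00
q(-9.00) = 24.00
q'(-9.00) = -14.00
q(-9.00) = 24.00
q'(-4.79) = -5.58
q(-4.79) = -17.22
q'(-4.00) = -4.00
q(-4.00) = -21.00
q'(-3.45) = -2.90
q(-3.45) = -22.90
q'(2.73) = 9.46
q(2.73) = -2.63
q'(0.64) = 5.28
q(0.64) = -18.03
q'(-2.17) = -0.34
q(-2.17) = -24.97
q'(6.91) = 17.82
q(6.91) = 54.39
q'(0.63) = 5.26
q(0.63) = -18.08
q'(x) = 2*x + 4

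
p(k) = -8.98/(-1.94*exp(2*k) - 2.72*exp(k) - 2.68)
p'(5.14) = -0.00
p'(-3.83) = -0.07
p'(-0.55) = -1.07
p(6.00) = 0.00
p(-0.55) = 1.83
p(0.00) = 1.22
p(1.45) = 0.18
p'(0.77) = -0.69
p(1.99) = 0.07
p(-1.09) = 2.35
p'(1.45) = -0.30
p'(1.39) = -0.33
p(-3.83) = 3.28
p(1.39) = 0.20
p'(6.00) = 0.00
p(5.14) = 0.00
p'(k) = -8.98*(3.88*exp(2*k) + 2.72*exp(k))/(-1.94*exp(2*k) - 2.72*exp(k) - 2.68)^2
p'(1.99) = -0.13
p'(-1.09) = -0.84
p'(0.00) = -1.10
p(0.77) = 0.51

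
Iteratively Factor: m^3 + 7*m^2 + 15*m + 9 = (m + 3)*(m^2 + 4*m + 3) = (m + 1)*(m + 3)*(m + 3)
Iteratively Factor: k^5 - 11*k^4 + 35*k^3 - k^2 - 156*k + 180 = (k - 3)*(k^4 - 8*k^3 + 11*k^2 + 32*k - 60) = (k - 3)*(k + 2)*(k^3 - 10*k^2 + 31*k - 30) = (k - 3)*(k - 2)*(k + 2)*(k^2 - 8*k + 15) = (k - 3)^2*(k - 2)*(k + 2)*(k - 5)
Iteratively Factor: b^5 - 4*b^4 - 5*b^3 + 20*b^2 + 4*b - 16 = (b - 2)*(b^4 - 2*b^3 - 9*b^2 + 2*b + 8) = (b - 2)*(b - 1)*(b^3 - b^2 - 10*b - 8) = (b - 2)*(b - 1)*(b + 1)*(b^2 - 2*b - 8) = (b - 2)*(b - 1)*(b + 1)*(b + 2)*(b - 4)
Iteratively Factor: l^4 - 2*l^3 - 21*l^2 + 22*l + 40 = (l - 5)*(l^3 + 3*l^2 - 6*l - 8) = (l - 5)*(l - 2)*(l^2 + 5*l + 4) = (l - 5)*(l - 2)*(l + 4)*(l + 1)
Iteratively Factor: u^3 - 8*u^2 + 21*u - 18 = (u - 3)*(u^2 - 5*u + 6) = (u - 3)^2*(u - 2)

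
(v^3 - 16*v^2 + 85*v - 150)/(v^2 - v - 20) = (v^2 - 11*v + 30)/(v + 4)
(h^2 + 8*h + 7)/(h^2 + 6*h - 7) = (h + 1)/(h - 1)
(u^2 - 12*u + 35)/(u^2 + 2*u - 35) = (u - 7)/(u + 7)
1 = 1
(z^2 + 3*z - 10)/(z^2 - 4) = (z + 5)/(z + 2)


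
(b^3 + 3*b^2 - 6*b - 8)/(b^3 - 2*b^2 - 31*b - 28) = (b - 2)/(b - 7)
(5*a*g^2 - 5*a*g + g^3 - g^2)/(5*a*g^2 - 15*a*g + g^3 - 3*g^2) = (g - 1)/(g - 3)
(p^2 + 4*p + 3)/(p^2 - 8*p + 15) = (p^2 + 4*p + 3)/(p^2 - 8*p + 15)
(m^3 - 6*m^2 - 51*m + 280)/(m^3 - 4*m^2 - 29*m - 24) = (m^2 + 2*m - 35)/(m^2 + 4*m + 3)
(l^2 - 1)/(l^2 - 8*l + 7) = (l + 1)/(l - 7)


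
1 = 1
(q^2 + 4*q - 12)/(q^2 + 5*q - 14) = (q + 6)/(q + 7)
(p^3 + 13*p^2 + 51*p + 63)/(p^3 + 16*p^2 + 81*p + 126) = (p + 3)/(p + 6)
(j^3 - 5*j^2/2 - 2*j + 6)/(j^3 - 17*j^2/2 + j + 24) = (j - 2)/(j - 8)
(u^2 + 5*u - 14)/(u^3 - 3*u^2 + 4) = (u + 7)/(u^2 - u - 2)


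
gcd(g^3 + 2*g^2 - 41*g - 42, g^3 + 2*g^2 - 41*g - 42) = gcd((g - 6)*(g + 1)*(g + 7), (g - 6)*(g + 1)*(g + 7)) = g^3 + 2*g^2 - 41*g - 42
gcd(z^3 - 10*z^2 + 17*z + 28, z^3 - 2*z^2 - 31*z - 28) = z^2 - 6*z - 7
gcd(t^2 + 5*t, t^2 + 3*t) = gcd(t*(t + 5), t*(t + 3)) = t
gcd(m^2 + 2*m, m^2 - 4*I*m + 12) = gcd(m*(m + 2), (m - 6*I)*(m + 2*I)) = 1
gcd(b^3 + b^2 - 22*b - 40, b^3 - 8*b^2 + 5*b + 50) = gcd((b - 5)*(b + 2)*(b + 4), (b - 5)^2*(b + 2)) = b^2 - 3*b - 10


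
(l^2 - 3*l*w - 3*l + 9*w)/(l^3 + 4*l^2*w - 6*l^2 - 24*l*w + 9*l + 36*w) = (l - 3*w)/(l^2 + 4*l*w - 3*l - 12*w)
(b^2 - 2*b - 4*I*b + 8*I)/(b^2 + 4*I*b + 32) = (b - 2)/(b + 8*I)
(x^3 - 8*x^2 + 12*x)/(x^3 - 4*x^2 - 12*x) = (x - 2)/(x + 2)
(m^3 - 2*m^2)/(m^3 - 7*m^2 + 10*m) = m/(m - 5)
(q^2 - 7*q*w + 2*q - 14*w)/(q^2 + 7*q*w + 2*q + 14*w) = (q - 7*w)/(q + 7*w)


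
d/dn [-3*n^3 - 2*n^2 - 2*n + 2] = -9*n^2 - 4*n - 2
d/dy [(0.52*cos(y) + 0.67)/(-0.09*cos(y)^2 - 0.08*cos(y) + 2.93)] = (0.0468*sin(y)^2 - 0.1206*cos(y) - 1.624)*sin(y)/(0.09*cos(y)^2 + 0.08*cos(y) - 2.93)^2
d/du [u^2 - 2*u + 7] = 2*u - 2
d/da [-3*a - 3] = -3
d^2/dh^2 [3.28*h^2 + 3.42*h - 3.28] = 6.56000000000000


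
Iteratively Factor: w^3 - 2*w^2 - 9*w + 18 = (w - 3)*(w^2 + w - 6) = (w - 3)*(w + 3)*(w - 2)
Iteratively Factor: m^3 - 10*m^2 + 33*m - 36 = (m - 3)*(m^2 - 7*m + 12) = (m - 4)*(m - 3)*(m - 3)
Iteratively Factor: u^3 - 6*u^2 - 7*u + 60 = (u - 4)*(u^2 - 2*u - 15) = (u - 5)*(u - 4)*(u + 3)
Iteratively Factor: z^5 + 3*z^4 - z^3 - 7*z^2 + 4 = (z - 1)*(z^4 + 4*z^3 + 3*z^2 - 4*z - 4) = (z - 1)*(z + 2)*(z^3 + 2*z^2 - z - 2) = (z - 1)*(z + 1)*(z + 2)*(z^2 + z - 2) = (z - 1)*(z + 1)*(z + 2)^2*(z - 1)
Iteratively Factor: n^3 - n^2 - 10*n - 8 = (n + 2)*(n^2 - 3*n - 4) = (n + 1)*(n + 2)*(n - 4)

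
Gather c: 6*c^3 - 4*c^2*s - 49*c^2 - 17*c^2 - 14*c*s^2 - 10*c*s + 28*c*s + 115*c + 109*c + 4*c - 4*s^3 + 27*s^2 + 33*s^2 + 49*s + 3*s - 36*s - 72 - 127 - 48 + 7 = 6*c^3 + c^2*(-4*s - 66) + c*(-14*s^2 + 18*s + 228) - 4*s^3 + 60*s^2 + 16*s - 240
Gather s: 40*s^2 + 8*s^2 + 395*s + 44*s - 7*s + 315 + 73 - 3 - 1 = 48*s^2 + 432*s + 384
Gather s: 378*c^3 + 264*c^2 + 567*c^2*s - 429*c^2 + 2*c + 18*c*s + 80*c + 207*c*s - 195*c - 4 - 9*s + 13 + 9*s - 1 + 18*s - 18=378*c^3 - 165*c^2 - 113*c + s*(567*c^2 + 225*c + 18) - 10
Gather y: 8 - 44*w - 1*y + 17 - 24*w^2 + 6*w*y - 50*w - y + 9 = -24*w^2 - 94*w + y*(6*w - 2) + 34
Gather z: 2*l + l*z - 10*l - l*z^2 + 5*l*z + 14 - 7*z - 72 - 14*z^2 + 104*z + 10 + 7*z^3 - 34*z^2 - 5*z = -8*l + 7*z^3 + z^2*(-l - 48) + z*(6*l + 92) - 48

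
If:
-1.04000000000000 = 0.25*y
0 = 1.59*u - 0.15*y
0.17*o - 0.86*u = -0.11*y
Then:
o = 0.71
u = -0.39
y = -4.16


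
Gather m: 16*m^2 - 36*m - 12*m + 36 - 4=16*m^2 - 48*m + 32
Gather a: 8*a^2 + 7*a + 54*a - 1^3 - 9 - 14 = 8*a^2 + 61*a - 24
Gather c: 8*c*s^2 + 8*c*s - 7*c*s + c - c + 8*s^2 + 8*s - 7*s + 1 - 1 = c*(8*s^2 + s) + 8*s^2 + s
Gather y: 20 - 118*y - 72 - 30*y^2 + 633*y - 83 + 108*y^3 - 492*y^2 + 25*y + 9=108*y^3 - 522*y^2 + 540*y - 126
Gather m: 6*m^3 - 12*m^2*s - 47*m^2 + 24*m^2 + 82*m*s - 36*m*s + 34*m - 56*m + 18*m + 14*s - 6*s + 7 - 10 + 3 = 6*m^3 + m^2*(-12*s - 23) + m*(46*s - 4) + 8*s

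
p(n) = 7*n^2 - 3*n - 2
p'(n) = 14*n - 3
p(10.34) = 715.39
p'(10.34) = 141.76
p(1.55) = 10.17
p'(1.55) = 18.70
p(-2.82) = 62.13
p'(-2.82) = -42.48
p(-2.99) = 69.55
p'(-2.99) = -44.86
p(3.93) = 94.32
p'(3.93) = 52.02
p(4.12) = 104.46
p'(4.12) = 54.68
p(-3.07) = 73.18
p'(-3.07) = -45.98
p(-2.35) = 43.71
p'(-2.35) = -35.90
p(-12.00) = 1042.00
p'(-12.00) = -171.00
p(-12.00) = 1042.00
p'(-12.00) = -171.00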